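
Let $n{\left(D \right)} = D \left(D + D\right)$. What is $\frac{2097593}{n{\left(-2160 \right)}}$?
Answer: $\frac{2097593}{9331200} \approx 0.22479$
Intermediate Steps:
$n{\left(D \right)} = 2 D^{2}$ ($n{\left(D \right)} = D 2 D = 2 D^{2}$)
$\frac{2097593}{n{\left(-2160 \right)}} = \frac{2097593}{2 \left(-2160\right)^{2}} = \frac{2097593}{2 \cdot 4665600} = \frac{2097593}{9331200}$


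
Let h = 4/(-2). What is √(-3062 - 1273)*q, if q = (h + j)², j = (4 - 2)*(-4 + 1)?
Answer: 1088*I*√15 ≈ 4213.8*I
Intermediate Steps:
h = -2 (h = 4*(-½) = -2)
j = -6 (j = 2*(-3) = -6)
q = 64 (q = (-2 - 6)² = (-8)² = 64)
√(-3062 - 1273)*q = √(-3062 - 1273)*64 = √(-4335)*64 = (17*I*√15)*64 = 1088*I*√15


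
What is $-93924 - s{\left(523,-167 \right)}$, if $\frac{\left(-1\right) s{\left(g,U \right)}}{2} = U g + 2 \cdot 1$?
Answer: $-268602$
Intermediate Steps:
$s{\left(g,U \right)} = -4 - 2 U g$ ($s{\left(g,U \right)} = - 2 \left(U g + 2 \cdot 1\right) = - 2 \left(U g + 2\right) = - 2 \left(2 + U g\right) = -4 - 2 U g$)
$-93924 - s{\left(523,-167 \right)} = -93924 - \left(-4 - \left(-334\right) 523\right) = -93924 - \left(-4 + 174682\right) = -93924 - 174678 = -268602$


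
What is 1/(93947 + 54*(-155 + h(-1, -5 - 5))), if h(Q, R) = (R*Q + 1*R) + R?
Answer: 1/85037 ≈ 1.1760e-5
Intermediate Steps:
h(Q, R) = 2*R + Q*R (h(Q, R) = (Q*R + R) + R = (R + Q*R) + R = 2*R + Q*R)
1/(93947 + 54*(-155 + h(-1, -5 - 5))) = 1/(93947 + 54*(-155 + (-5 - 5)*(2 - 1))) = 1/(93947 + 54*(-155 - 10*1)) = 1/(93947 + 54*(-155 - 10)) = 1/(93947 + 54*(-165)) = 1/(93947 - 8910) = 1/85037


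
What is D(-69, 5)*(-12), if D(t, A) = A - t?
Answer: -888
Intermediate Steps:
D(-69, 5)*(-12) = (5 - 1*(-69))*(-12) = (5 + 69)*(-12) = 74*(-12) = -888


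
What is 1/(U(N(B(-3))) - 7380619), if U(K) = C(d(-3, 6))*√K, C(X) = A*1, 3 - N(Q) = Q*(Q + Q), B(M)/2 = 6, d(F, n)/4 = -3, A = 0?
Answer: -1/7380619 ≈ -1.3549e-7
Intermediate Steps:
d(F, n) = -12 (d(F, n) = 4*(-3) = -12)
B(M) = 12 (B(M) = 2*6 = 12)
N(Q) = 3 - 2*Q² (N(Q) = 3 - Q*(Q + Q) = 3 - Q*2*Q = 3 - 2*Q²)
C(X) = 0 (C(X) = 0*1 = 0)
U(K) = 0 (U(K) = 0*√K = 0)
1/(U(N(B(-3))) - 7380619) = 1/(0 - 7380619) = 1/(-7380619) = -1/7380619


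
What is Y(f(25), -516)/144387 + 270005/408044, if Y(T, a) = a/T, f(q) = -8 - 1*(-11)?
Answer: 38915028367/58916249028 ≈ 0.66051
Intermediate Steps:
f(q) = 3 (f(q) = -8 + 11 = 3)
Y(f(25), -516)/144387 + 270005/408044 = -516/3/144387 + 270005/408044 = -516*⅓*(1/144387) + 270005*(1/408044) = -172*1/144387 + 270005/408044 = -172/144387 + 270005/408044 = 38915028367/58916249028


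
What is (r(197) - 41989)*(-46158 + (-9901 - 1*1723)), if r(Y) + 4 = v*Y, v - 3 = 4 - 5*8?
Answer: 2802080308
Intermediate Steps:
v = -33 (v = 3 + (4 - 5*8) = 3 + (4 - 40) = 3 - 36 = -33)
r(Y) = -4 - 33*Y
(r(197) - 41989)*(-46158 + (-9901 - 1*1723)) = ((-4 - 33*197) - 41989)*(-46158 + (-9901 - 1*1723)) = ((-4 - 6501) - 41989)*(-46158 + (-9901 - 1723)) = (-6505 - 41989)*(-46158 - 11624) = -48494*(-57782) = 2802080308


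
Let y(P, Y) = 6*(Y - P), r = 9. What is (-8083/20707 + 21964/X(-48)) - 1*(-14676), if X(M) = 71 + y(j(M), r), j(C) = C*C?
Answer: 219079201837/14929747 ≈ 14674.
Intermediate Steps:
j(C) = C**2
y(P, Y) = -6*P + 6*Y
X(M) = 125 - 6*M**2 (X(M) = 71 + (-6*M**2 + 6*9) = 71 + (-6*M**2 + 54) = 71 + (54 - 6*M**2) = 125 - 6*M**2)
(-8083/20707 + 21964/X(-48)) - 1*(-14676) = (-8083/20707 + 21964/(125 - 6*(-48)**2)) - 1*(-14676) = (-8083*1/20707 + 21964/(125 - 6*2304)) + 14676 = (-8083/20707 + 21964/(125 - 13824)) + 14676 = (-8083/20707 + 21964/(-13699)) + 14676 = (-8083/20707 + 21964*(-1/13699)) + 14676 = (-8083/20707 - 1156/721) + 14676 = -29765135/14929747 + 14676 = 219079201837/14929747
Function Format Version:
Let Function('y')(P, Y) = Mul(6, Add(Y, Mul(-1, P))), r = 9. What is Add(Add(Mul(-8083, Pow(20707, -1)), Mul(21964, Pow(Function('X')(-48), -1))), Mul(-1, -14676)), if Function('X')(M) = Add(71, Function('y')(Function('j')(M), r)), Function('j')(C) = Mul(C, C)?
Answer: Rational(219079201837, 14929747) ≈ 14674.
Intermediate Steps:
Function('j')(C) = Pow(C, 2)
Function('y')(P, Y) = Add(Mul(-6, P), Mul(6, Y))
Function('X')(M) = Add(125, Mul(-6, Pow(M, 2))) (Function('X')(M) = Add(71, Add(Mul(-6, Pow(M, 2)), Mul(6, 9))) = Add(71, Add(Mul(-6, Pow(M, 2)), 54)) = Add(71, Add(54, Mul(-6, Pow(M, 2)))) = Add(125, Mul(-6, Pow(M, 2))))
Add(Add(Mul(-8083, Pow(20707, -1)), Mul(21964, Pow(Function('X')(-48), -1))), Mul(-1, -14676)) = Add(Add(Mul(-8083, Pow(20707, -1)), Mul(21964, Pow(Add(125, Mul(-6, Pow(-48, 2))), -1))), Mul(-1, -14676)) = Add(Add(Mul(-8083, Rational(1, 20707)), Mul(21964, Pow(Add(125, Mul(-6, 2304)), -1))), 14676) = Add(Add(Rational(-8083, 20707), Mul(21964, Pow(Add(125, -13824), -1))), 14676) = Add(Add(Rational(-8083, 20707), Mul(21964, Pow(-13699, -1))), 14676) = Add(Add(Rational(-8083, 20707), Mul(21964, Rational(-1, 13699))), 14676) = Add(Add(Rational(-8083, 20707), Rational(-1156, 721)), 14676) = Add(Rational(-29765135, 14929747), 14676) = Rational(219079201837, 14929747)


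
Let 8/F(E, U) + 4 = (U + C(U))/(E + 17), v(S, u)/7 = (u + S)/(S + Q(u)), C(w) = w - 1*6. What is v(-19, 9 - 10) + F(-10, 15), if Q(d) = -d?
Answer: -56/9 ≈ -6.2222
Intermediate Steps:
C(w) = -6 + w (C(w) = w - 6 = -6 + w)
v(S, u) = 7*(S + u)/(S - u) (v(S, u) = 7*((u + S)/(S - u)) = 7*((S + u)/(S - u)) = 7*(S + u)/(S - u))
F(E, U) = 8/(-4 + (-6 + 2*U)/(17 + E)) (F(E, U) = 8/(-4 + (U + (-6 + U))/(E + 17)) = 8/(-4 + (-6 + 2*U)/(17 + E)))
v(-19, 9 - 10) + F(-10, 15) = 7*(-19 + (9 - 10))/(-19 - (9 - 10)) + 4*(17 - 10)/(-37 + 15 - 2*(-10)) = 7*(-19 - 1)/(-19 - 1*(-1)) + 4*7/(-37 + 15 + 20) = 7*(-20)/(-19 + 1) + 4*7/(-2) = 7*(-20)/(-18) + 4*(-1/2)*7 = 7*(-1/18)*(-20) - 14 = 70/9 - 14 = -56/9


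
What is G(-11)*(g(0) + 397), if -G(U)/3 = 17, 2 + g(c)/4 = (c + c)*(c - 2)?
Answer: -19839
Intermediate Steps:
g(c) = -8 + 8*c*(-2 + c) (g(c) = -8 + 4*((c + c)*(c - 2)) = -8 + 4*((2*c)*(-2 + c)) = -8 + 4*(2*c*(-2 + c)) = -8 + 8*c*(-2 + c))
G(U) = -51 (G(U) = -3*17 = -51)
G(-11)*(g(0) + 397) = -51*((-8 - 16*0 + 8*0**2) + 397) = -51*((-8 + 0 + 8*0) + 397) = -51*((-8 + 0 + 0) + 397) = -51*(-8 + 397) = -51*389 = -19839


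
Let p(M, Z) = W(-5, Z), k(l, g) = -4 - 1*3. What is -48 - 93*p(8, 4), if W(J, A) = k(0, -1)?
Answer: 603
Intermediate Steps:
k(l, g) = -7 (k(l, g) = -4 - 3 = -7)
W(J, A) = -7
p(M, Z) = -7
-48 - 93*p(8, 4) = -48 - 93*(-7) = -48 + 651 = 603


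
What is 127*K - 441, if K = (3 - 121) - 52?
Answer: -22031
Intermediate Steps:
K = -170 (K = -118 - 52 = -170)
127*K - 441 = 127*(-170) - 441 = -21590 - 441 = -22031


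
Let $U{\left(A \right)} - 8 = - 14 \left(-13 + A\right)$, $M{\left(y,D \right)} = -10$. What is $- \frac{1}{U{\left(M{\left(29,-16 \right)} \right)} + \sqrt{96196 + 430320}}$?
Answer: $\frac{165}{208808} - \frac{\sqrt{131629}}{208808} \approx -0.00094732$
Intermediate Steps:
$U{\left(A \right)} = 190 - 14 A$ ($U{\left(A \right)} = 8 - 14 \left(-13 + A\right) = 8 - \left(-182 + 14 A\right) = 190 - 14 A$)
$- \frac{1}{U{\left(M{\left(29,-16 \right)} \right)} + \sqrt{96196 + 430320}} = - \frac{1}{\left(190 - -140\right) + \sqrt{96196 + 430320}} = - \frac{1}{\left(190 + 140\right) + \sqrt{526516}} = - \frac{1}{330 + 2 \sqrt{131629}}$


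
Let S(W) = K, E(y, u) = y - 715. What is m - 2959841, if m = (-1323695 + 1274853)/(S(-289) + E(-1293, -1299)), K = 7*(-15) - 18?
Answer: -6307372329/2131 ≈ -2.9598e+6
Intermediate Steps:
E(y, u) = -715 + y
K = -123 (K = -105 - 18 = -123)
S(W) = -123
m = 48842/2131 (m = (-1323695 + 1274853)/(-123 + (-715 - 1293)) = -48842/(-123 - 2008) = -48842/(-2131) = -48842*(-1/2131) = 48842/2131 ≈ 22.920)
m - 2959841 = 48842/2131 - 2959841 = -6307372329/2131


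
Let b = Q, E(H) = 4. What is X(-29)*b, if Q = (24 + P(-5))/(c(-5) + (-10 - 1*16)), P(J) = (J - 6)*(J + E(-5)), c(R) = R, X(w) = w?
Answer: 1015/31 ≈ 32.742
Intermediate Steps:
P(J) = (-6 + J)*(4 + J) (P(J) = (J - 6)*(J + 4) = (-6 + J)*(4 + J))
Q = -35/31 (Q = (24 + (-24 + (-5)**2 - 2*(-5)))/(-5 + (-10 - 1*16)) = (24 + (-24 + 25 + 10))/(-5 + (-10 - 16)) = (24 + 11)/(-5 - 26) = 35/(-31) = 35*(-1/31) = -35/31 ≈ -1.1290)
b = -35/31 ≈ -1.1290
X(-29)*b = -29*(-35/31) = 1015/31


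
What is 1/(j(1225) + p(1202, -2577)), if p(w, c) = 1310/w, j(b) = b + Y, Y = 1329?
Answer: 601/1535609 ≈ 0.00039138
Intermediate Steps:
j(b) = 1329 + b (j(b) = b + 1329 = 1329 + b)
1/(j(1225) + p(1202, -2577)) = 1/((1329 + 1225) + 1310/1202) = 1/(2554 + 1310*(1/1202)) = 1/(2554 + 655/601) = 1/(1535609/601) = 601/1535609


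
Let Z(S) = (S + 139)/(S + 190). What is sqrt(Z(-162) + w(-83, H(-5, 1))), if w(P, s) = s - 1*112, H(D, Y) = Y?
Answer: I*sqrt(21917)/14 ≈ 10.575*I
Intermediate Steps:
w(P, s) = -112 + s (w(P, s) = s - 112 = -112 + s)
Z(S) = (139 + S)/(190 + S)
sqrt(Z(-162) + w(-83, H(-5, 1))) = sqrt((139 - 162)/(190 - 162) + (-112 + 1)) = sqrt(-23/28 - 111) = sqrt(-3131/28) = I*sqrt(21917)/14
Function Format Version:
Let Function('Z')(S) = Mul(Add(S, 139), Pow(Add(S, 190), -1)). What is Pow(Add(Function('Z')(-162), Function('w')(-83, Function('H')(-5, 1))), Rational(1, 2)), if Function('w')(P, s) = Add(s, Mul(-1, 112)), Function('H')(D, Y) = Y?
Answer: Mul(Rational(1, 14), I, Pow(21917, Rational(1, 2))) ≈ Mul(10.575, I)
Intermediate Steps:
Function('w')(P, s) = Add(-112, s) (Function('w')(P, s) = Add(s, -112) = Add(-112, s))
Function('Z')(S) = Mul(Pow(Add(190, S), -1), Add(139, S)) (Function('Z')(S) = Mul(Add(139, S), Pow(Add(190, S), -1)) = Mul(Pow(Add(190, S), -1), Add(139, S)))
Pow(Add(Function('Z')(-162), Function('w')(-83, Function('H')(-5, 1))), Rational(1, 2)) = Pow(Add(Mul(Pow(Add(190, -162), -1), Add(139, -162)), Add(-112, 1)), Rational(1, 2)) = Pow(Add(Mul(Pow(28, -1), -23), -111), Rational(1, 2)) = Pow(Add(Mul(Rational(1, 28), -23), -111), Rational(1, 2)) = Pow(Add(Rational(-23, 28), -111), Rational(1, 2)) = Pow(Rational(-3131, 28), Rational(1, 2)) = Mul(Rational(1, 14), I, Pow(21917, Rational(1, 2)))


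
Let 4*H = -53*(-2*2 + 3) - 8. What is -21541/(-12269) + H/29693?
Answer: 2559019757/1457213668 ≈ 1.7561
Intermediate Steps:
H = 45/4 (H = (-53*(-2*2 + 3) - 8)/4 = (-53*(-4 + 3) - 8)/4 = (-53*(-1) - 8)/4 = (53 - 8)/4 = (¼)*45 = 45/4 ≈ 11.250)
-21541/(-12269) + H/29693 = -21541/(-12269) + (45/4)/29693 = -21541*(-1/12269) + (45/4)*(1/29693) = 21541/12269 + 45/118772 = 2559019757/1457213668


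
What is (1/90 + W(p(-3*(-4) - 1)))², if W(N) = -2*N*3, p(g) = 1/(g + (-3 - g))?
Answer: 32761/8100 ≈ 4.0446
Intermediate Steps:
p(g) = -⅓ (p(g) = 1/(-3) = -⅓)
W(N) = -6*N
(1/90 + W(p(-3*(-4) - 1)))² = (1/90 - 6*(-⅓))² = (1/90 + 2)² = (181/90)² = 32761/8100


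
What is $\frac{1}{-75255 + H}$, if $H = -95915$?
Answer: $- \frac{1}{171170} \approx -5.8421 \cdot 10^{-6}$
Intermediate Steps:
$\frac{1}{-75255 + H} = \frac{1}{-75255 - 95915} = \frac{1}{-171170} = - \frac{1}{171170}$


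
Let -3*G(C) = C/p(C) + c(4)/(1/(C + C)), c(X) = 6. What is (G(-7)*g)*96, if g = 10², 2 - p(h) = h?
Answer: 2441600/9 ≈ 2.7129e+5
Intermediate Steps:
p(h) = 2 - h
G(C) = -4*C - C/(3*(2 - C)) (G(C) = -(C/(2 - C) + 6/(1/(C + C)))/3 = -(C/(2 - C) + 6/(1/(2*C)))/3 = -(C/(2 - C) + 6/((1/(2*C))))/3 = -(C/(2 - C) + 6*(2*C))/3 = -(C/(2 - C) + 12*C)/3 = -(12*C + C/(2 - C))/3 = -4*C - C/(3*(2 - C)))
g = 100
(G(-7)*g)*96 = (((⅓)*(-7)*(25 - 12*(-7))/(-2 - 7))*100)*96 = (((⅓)*(-7)*(25 + 84)/(-9))*100)*96 = (((⅓)*(-7)*(-⅑)*109)*100)*96 = ((763/27)*100)*96 = (76300/27)*96 = 2441600/9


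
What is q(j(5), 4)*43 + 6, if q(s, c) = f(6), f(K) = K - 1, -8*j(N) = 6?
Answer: 221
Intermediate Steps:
j(N) = -¾ (j(N) = -⅛*6 = -¾)
f(K) = -1 + K
q(s, c) = 5 (q(s, c) = -1 + 6 = 5)
q(j(5), 4)*43 + 6 = 5*43 + 6 = 215 + 6 = 221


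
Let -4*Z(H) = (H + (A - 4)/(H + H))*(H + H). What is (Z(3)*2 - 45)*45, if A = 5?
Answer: -4905/2 ≈ -2452.5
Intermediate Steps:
Z(H) = -H*(H + 1/(2*H))/2 (Z(H) = -(H + (5 - 4)/(H + H))*(H + H)/4 = -(H + 1/(2*H))*2*H/4 = -H*(H + 1/(2*H))/2)
(Z(3)*2 - 45)*45 = ((-¼ - ½*3²)*2 - 45)*45 = ((-¼ - ½*9)*2 - 45)*45 = ((-¼ - 9/2)*2 - 45)*45 = (-19/4*2 - 45)*45 = (-19/2 - 45)*45 = -109/2*45 = -4905/2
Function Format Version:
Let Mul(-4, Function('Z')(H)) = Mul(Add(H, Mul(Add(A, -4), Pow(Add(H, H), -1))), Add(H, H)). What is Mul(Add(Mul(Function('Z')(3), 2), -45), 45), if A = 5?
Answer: Rational(-4905, 2) ≈ -2452.5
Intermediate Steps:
Function('Z')(H) = Mul(Rational(-1, 2), H, Add(H, Mul(Rational(1, 2), Pow(H, -1)))) (Function('Z')(H) = Mul(Rational(-1, 4), Mul(Add(H, Mul(Add(5, -4), Pow(Add(H, H), -1))), Add(H, H))) = Mul(Rational(-1, 4), Mul(Add(H, Mul(1, Pow(Mul(2, H), -1))), Mul(2, H))) = Mul(Rational(-1, 4), Mul(Add(H, Mul(1, Mul(Rational(1, 2), Pow(H, -1)))), Mul(2, H))) = Mul(Rational(-1, 4), Mul(Add(H, Mul(Rational(1, 2), Pow(H, -1))), Mul(2, H))) = Mul(Rational(-1, 4), Mul(2, H, Add(H, Mul(Rational(1, 2), Pow(H, -1))))) = Mul(Rational(-1, 2), H, Add(H, Mul(Rational(1, 2), Pow(H, -1)))))
Mul(Add(Mul(Function('Z')(3), 2), -45), 45) = Mul(Add(Mul(Add(Rational(-1, 4), Mul(Rational(-1, 2), Pow(3, 2))), 2), -45), 45) = Mul(Add(Mul(Add(Rational(-1, 4), Mul(Rational(-1, 2), 9)), 2), -45), 45) = Mul(Add(Mul(Add(Rational(-1, 4), Rational(-9, 2)), 2), -45), 45) = Mul(Add(Mul(Rational(-19, 4), 2), -45), 45) = Mul(Add(Rational(-19, 2), -45), 45) = Mul(Rational(-109, 2), 45) = Rational(-4905, 2)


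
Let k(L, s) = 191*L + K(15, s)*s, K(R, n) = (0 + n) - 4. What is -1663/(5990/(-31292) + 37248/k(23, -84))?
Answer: -306637426930/547486133 ≈ -560.08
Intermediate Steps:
K(R, n) = -4 + n (K(R, n) = n - 4 = -4 + n)
k(L, s) = 191*L + s*(-4 + s) (k(L, s) = 191*L + (-4 + s)*s = 191*L + s*(-4 + s))
-1663/(5990/(-31292) + 37248/k(23, -84)) = -1663/(5990/(-31292) + 37248/(191*23 - 84*(-4 - 84))) = -1663/(5990*(-1/31292) + 37248/(4393 - 84*(-88))) = -1663/(-2995/15646 + 37248/(4393 + 7392)) = -1663/(-2995/15646 + 37248/11785) = -1663/547486133/184388110 = -1663*184388110/547486133 = -306637426930/547486133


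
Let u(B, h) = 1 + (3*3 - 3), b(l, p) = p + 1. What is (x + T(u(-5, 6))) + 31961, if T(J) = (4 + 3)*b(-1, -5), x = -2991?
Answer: 28942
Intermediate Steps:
b(l, p) = 1 + p
u(B, h) = 7 (u(B, h) = 1 + (9 - 3) = 1 + 6 = 7)
T(J) = -28 (T(J) = (4 + 3)*(1 - 5) = 7*(-4) = -28)
(x + T(u(-5, 6))) + 31961 = (-2991 - 28) + 31961 = -3019 + 31961 = 28942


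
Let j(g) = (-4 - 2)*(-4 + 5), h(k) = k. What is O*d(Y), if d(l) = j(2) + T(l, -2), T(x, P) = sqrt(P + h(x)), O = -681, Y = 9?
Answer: 4086 - 681*sqrt(7) ≈ 2284.2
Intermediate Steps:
j(g) = -6 (j(g) = -6*1 = -6)
T(x, P) = sqrt(P + x)
d(l) = -6 + sqrt(-2 + l)
O*d(Y) = -681*(-6 + sqrt(-2 + 9)) = -681*(-6 + sqrt(7)) = 4086 - 681*sqrt(7)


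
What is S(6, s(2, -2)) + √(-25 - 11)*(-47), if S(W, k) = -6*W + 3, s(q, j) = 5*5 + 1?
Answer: -33 - 282*I ≈ -33.0 - 282.0*I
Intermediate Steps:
s(q, j) = 26 (s(q, j) = 25 + 1 = 26)
S(W, k) = 3 - 6*W
S(6, s(2, -2)) + √(-25 - 11)*(-47) = (3 - 6*6) + √(-25 - 11)*(-47) = (3 - 36) + √(-36)*(-47) = -33 + (6*I)*(-47) = -33 - 282*I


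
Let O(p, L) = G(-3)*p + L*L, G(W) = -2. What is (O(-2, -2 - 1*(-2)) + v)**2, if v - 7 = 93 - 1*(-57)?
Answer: 25921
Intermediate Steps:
O(p, L) = L**2 - 2*p (O(p, L) = -2*p + L*L = -2*p + L**2 = L**2 - 2*p)
v = 157 (v = 7 + (93 - 1*(-57)) = 7 + (93 + 57) = 7 + 150 = 157)
(O(-2, -2 - 1*(-2)) + v)**2 = (((-2 - 1*(-2))**2 - 2*(-2)) + 157)**2 = (((-2 + 2)**2 + 4) + 157)**2 = ((0**2 + 4) + 157)**2 = ((0 + 4) + 157)**2 = (4 + 157)**2 = 161**2 = 25921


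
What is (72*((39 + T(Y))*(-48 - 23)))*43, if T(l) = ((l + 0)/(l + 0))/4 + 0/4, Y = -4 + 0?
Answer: -8627778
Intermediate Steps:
Y = -4
T(l) = ¼ (T(l) = (l/l)*(¼) + 0*(¼) = 1*(¼) + 0 = ¼ + 0 = ¼)
(72*((39 + T(Y))*(-48 - 23)))*43 = (72*((39 + ¼)*(-48 - 23)))*43 = (72*((157/4)*(-71)))*43 = (72*(-11147/4))*43 = -200646*43 = -8627778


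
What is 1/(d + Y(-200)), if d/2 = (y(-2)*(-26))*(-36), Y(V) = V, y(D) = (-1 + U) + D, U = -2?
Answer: -1/9560 ≈ -0.00010460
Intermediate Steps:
y(D) = -3 + D (y(D) = (-1 - 2) + D = -3 + D)
d = -9360 (d = 2*(((-3 - 2)*(-26))*(-36)) = 2*(-5*(-26)*(-36)) = 2*(130*(-36)) = 2*(-4680) = -9360)
1/(d + Y(-200)) = 1/(-9360 - 200) = 1/(-9560) = -1/9560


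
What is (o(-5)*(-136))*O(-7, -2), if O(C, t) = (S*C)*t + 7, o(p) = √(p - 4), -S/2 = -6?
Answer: -71400*I ≈ -71400.0*I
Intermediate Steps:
S = 12 (S = -2*(-6) = 12)
o(p) = √(-4 + p)
O(C, t) = 7 + 12*C*t (O(C, t) = (12*C)*t + 7 = 12*C*t + 7 = 7 + 12*C*t)
(o(-5)*(-136))*O(-7, -2) = (√(-4 - 5)*(-136))*(7 + 12*(-7)*(-2)) = (√(-9)*(-136))*(7 + 168) = ((3*I)*(-136))*175 = -408*I*175 = -71400*I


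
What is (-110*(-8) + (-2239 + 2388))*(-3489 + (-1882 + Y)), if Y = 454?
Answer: -5059593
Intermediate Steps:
(-110*(-8) + (-2239 + 2388))*(-3489 + (-1882 + Y)) = (-110*(-8) + (-2239 + 2388))*(-3489 + (-1882 + 454)) = (880 + 149)*(-3489 - 1428) = 1029*(-4917) = -5059593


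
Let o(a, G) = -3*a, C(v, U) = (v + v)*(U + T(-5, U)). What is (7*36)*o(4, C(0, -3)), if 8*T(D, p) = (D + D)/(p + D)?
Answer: -3024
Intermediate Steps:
T(D, p) = D/(4*(D + p)) (T(D, p) = ((D + D)/(p + D))/8 = ((2*D)/(D + p))/8 = (2*D/(D + p))/8 = D/(4*(D + p)))
C(v, U) = 2*v*(U - 5/(4*(-5 + U))) (C(v, U) = (v + v)*(U + (¼)*(-5)/(-5 + U)) = (2*v)*(U - 5/(4*(-5 + U))) = 2*v*(U - 5/(4*(-5 + U))))
(7*36)*o(4, C(0, -3)) = (7*36)*(-3*4) = 252*(-12) = -3024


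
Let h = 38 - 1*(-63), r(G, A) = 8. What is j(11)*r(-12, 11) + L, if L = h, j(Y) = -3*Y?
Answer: -163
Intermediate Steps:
h = 101 (h = 38 + 63 = 101)
L = 101
j(11)*r(-12, 11) + L = -3*11*8 + 101 = -33*8 + 101 = -264 + 101 = -163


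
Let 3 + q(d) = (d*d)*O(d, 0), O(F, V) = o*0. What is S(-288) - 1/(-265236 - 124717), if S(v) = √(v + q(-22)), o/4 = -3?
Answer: 1/389953 + I*√291 ≈ 2.5644e-6 + 17.059*I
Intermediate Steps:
o = -12 (o = 4*(-3) = -12)
O(F, V) = 0 (O(F, V) = -12*0 = 0)
q(d) = -3 (q(d) = -3 + (d*d)*0 = -3 + d²*0 = -3 + 0 = -3)
S(v) = √(-3 + v) (S(v) = √(v - 3) = √(-3 + v))
S(-288) - 1/(-265236 - 124717) = √(-3 - 288) - 1/(-265236 - 124717) = √(-291) - 1/(-389953) = I*√291 - 1*(-1/389953) = I*√291 + 1/389953 = 1/389953 + I*√291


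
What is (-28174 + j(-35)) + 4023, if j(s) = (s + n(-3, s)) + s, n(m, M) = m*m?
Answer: -24212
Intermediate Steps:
n(m, M) = m²
j(s) = 9 + 2*s (j(s) = (s + (-3)²) + s = (s + 9) + s = (9 + s) + s = 9 + 2*s)
(-28174 + j(-35)) + 4023 = (-28174 + (9 + 2*(-35))) + 4023 = (-28174 + (9 - 70)) + 4023 = (-28174 - 61) + 4023 = -28235 + 4023 = -24212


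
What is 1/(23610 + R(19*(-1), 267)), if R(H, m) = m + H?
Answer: 1/23858 ≈ 4.1915e-5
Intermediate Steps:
R(H, m) = H + m
1/(23610 + R(19*(-1), 267)) = 1/(23610 + (19*(-1) + 267)) = 1/(23610 + (-19 + 267)) = 1/(23610 + 248) = 1/23858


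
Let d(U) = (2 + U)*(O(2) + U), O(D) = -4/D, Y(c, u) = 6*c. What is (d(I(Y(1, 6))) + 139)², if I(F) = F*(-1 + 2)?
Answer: 29241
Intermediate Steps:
I(F) = F (I(F) = F*1 = F)
d(U) = (-2 + U)*(2 + U) (d(U) = (2 + U)*(-4/2 + U) = (2 + U)*(-4*½ + U) = (2 + U)*(-2 + U) = (-2 + U)*(2 + U))
(d(I(Y(1, 6))) + 139)² = ((-4 + (6*1)²) + 139)² = ((-4 + 6²) + 139)² = ((-4 + 36) + 139)² = (32 + 139)² = 171² = 29241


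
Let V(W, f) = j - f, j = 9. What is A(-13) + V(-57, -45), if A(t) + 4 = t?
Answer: 37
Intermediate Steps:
V(W, f) = 9 - f
A(t) = -4 + t
A(-13) + V(-57, -45) = (-4 - 13) + (9 - 1*(-45)) = -17 + (9 + 45) = -17 + 54 = 37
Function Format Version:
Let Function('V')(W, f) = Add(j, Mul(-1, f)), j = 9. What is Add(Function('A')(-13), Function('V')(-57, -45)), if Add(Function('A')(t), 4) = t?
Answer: 37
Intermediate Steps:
Function('V')(W, f) = Add(9, Mul(-1, f))
Function('A')(t) = Add(-4, t)
Add(Function('A')(-13), Function('V')(-57, -45)) = Add(Add(-4, -13), Add(9, Mul(-1, -45))) = Add(-17, Add(9, 45)) = Add(-17, 54) = 37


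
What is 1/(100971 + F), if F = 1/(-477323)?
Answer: 477323/48195780632 ≈ 9.9038e-6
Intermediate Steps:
F = -1/477323 ≈ -2.0950e-6
1/(100971 + F) = 1/(100971 - 1/477323) = 1/(48195780632/477323) = 477323/48195780632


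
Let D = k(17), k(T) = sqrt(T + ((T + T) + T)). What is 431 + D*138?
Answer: 431 + 276*sqrt(17) ≈ 1569.0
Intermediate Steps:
k(T) = 2*sqrt(T) (k(T) = sqrt(T + (2*T + T)) = sqrt(T + 3*T) = sqrt(4*T) = 2*sqrt(T))
D = 2*sqrt(17) ≈ 8.2462
431 + D*138 = 431 + (2*sqrt(17))*138 = 431 + 276*sqrt(17)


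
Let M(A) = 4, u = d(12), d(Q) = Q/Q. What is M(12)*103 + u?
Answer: 413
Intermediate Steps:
d(Q) = 1
u = 1
M(12)*103 + u = 4*103 + 1 = 412 + 1 = 413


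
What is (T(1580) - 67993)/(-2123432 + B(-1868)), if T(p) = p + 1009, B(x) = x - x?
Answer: 16351/530858 ≈ 0.030801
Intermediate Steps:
B(x) = 0
T(p) = 1009 + p
(T(1580) - 67993)/(-2123432 + B(-1868)) = ((1009 + 1580) - 67993)/(-2123432 + 0) = (2589 - 67993)/(-2123432) = -65404*(-1/2123432) = 16351/530858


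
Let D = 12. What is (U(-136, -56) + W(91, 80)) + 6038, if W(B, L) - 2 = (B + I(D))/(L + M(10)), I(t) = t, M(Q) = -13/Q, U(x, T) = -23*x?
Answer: 7216246/787 ≈ 9169.3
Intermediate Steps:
W(B, L) = 2 + (12 + B)/(-13/10 + L) (W(B, L) = 2 + (B + 12)/(L - 13/10) = 2 + (12 + B)/(L - 13*1/10) = 2 + (12 + B)/(L - 13/10) = 2 + (12 + B)/(-13/10 + L))
(U(-136, -56) + W(91, 80)) + 6038 = (-23*(-136) + 2*(47 + 5*91 + 10*80)/(-13 + 10*80)) + 6038 = (3128 + 2*(47 + 455 + 800)/(-13 + 800)) + 6038 = (3128 + 2*1302/787) + 6038 = (3128 + 2*(1/787)*1302) + 6038 = (3128 + 2604/787) + 6038 = 2464340/787 + 6038 = 7216246/787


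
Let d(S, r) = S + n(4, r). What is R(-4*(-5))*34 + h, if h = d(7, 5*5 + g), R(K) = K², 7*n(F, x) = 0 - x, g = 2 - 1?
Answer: 95223/7 ≈ 13603.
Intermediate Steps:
g = 1
n(F, x) = -x/7 (n(F, x) = (0 - x)/7 = (-x)/7 = -x/7)
d(S, r) = S - r/7
h = 23/7 (h = 7 - (5*5 + 1)/7 = 7 - (25 + 1)/7 = 7 - ⅐*26 = 7 - 26/7 = 23/7 ≈ 3.2857)
R(-4*(-5))*34 + h = (-4*(-5))²*34 + 23/7 = 20²*34 + 23/7 = 400*34 + 23/7 = 13600 + 23/7 = 95223/7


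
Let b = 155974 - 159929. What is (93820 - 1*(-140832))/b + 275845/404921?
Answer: -93924555517/1601462555 ≈ -58.649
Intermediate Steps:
b = -3955
(93820 - 1*(-140832))/b + 275845/404921 = (93820 - 1*(-140832))/(-3955) + 275845/404921 = (93820 + 140832)*(-1/3955) + 275845*(1/404921) = 234652*(-1/3955) + 275845/404921 = -234652/3955 + 275845/404921 = -93924555517/1601462555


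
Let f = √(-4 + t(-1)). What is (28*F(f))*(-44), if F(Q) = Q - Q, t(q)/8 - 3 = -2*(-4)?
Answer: 0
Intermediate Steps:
t(q) = 88 (t(q) = 24 + 8*(-2*(-4)) = 24 + 8*8 = 24 + 64 = 88)
f = 2*√21 (f = √(-4 + 88) = √84 = 2*√21 ≈ 9.1651)
F(Q) = 0
(28*F(f))*(-44) = (28*0)*(-44) = 0*(-44) = 0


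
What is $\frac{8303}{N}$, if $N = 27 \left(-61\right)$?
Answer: $- \frac{8303}{1647} \approx -5.0413$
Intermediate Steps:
$N = -1647$
$\frac{8303}{N} = \frac{8303}{-1647} = 8303 \left(- \frac{1}{1647}\right) = - \frac{8303}{1647}$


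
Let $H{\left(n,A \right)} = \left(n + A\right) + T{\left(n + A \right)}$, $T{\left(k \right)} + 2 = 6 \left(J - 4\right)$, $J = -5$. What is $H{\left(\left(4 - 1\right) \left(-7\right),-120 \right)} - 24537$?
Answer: $-24734$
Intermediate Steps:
$T{\left(k \right)} = -56$ ($T{\left(k \right)} = -2 + 6 \left(-5 - 4\right) = -2 + 6 \left(-9\right) = -2 - 54 = -56$)
$H{\left(n,A \right)} = -56 + A + n$ ($H{\left(n,A \right)} = \left(n + A\right) - 56 = \left(A + n\right) - 56 = -56 + A + n$)
$H{\left(\left(4 - 1\right) \left(-7\right),-120 \right)} - 24537 = \left(-56 - 120 + \left(4 - 1\right) \left(-7\right)\right) - 24537 = \left(-56 - 120 + 3 \left(-7\right)\right) - 24537 = \left(-56 - 120 - 21\right) - 24537 = -197 - 24537 = -24734$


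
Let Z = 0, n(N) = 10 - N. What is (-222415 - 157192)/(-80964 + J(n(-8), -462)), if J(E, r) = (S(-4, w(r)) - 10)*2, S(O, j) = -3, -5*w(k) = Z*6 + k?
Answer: 379607/80990 ≈ 4.6871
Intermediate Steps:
w(k) = -k/5 (w(k) = -(0*6 + k)/5 = -(0 + k)/5 = -k/5)
J(E, r) = -26 (J(E, r) = (-3 - 10)*2 = -13*2 = -26)
(-222415 - 157192)/(-80964 + J(n(-8), -462)) = (-222415 - 157192)/(-80964 - 26) = -379607/(-80990) = -379607*(-1/80990) = 379607/80990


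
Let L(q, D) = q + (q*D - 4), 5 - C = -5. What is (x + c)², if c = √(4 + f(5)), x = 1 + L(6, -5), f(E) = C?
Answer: (27 - √14)² ≈ 540.95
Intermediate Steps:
C = 10 (C = 5 - 1*(-5) = 5 + 5 = 10)
f(E) = 10
L(q, D) = -4 + q + D*q (L(q, D) = q + (D*q - 4) = q + (-4 + D*q) = -4 + q + D*q)
x = -27 (x = 1 + (-4 + 6 - 5*6) = 1 + (-4 + 6 - 30) = 1 - 28 = -27)
c = √14 (c = √(4 + 10) = √14 ≈ 3.7417)
(x + c)² = (-27 + √14)²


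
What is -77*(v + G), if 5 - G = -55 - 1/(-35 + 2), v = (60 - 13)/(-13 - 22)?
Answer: -67714/15 ≈ -4514.3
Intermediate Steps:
v = -47/35 (v = 47/(-35) = 47*(-1/35) = -47/35 ≈ -1.3429)
G = 1979/33 (G = 5 - (-55 - 1/(-35 + 2)) = 5 - (-55 - 1/(-33)) = 5 - (-55 - 1*(-1/33)) = 5 - (-55 + 1/33) = 5 - 1*(-1814/33) = 5 + 1814/33 = 1979/33 ≈ 59.970)
-77*(v + G) = -77*(-47/35 + 1979/33) = -77*67714/1155 = -67714/15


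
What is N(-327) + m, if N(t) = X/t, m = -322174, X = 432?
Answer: -35117110/109 ≈ -3.2218e+5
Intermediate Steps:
N(t) = 432/t
N(-327) + m = 432/(-327) - 322174 = 432*(-1/327) - 322174 = -144/109 - 322174 = -35117110/109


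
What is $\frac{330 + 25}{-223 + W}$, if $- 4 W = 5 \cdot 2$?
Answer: $- \frac{710}{451} \approx -1.5743$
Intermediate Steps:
$W = - \frac{5}{2}$ ($W = - \frac{5 \cdot 2}{4} = \left(- \frac{1}{4}\right) 10 = - \frac{5}{2} \approx -2.5$)
$\frac{330 + 25}{-223 + W} = \frac{330 + 25}{-223 - \frac{5}{2}} = \frac{355}{- \frac{451}{2}} = 355 \left(- \frac{2}{451}\right) = - \frac{710}{451}$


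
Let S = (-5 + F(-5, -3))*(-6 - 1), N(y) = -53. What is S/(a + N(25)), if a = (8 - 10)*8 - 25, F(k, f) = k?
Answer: -35/47 ≈ -0.74468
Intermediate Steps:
a = -41 (a = -2*8 - 25 = -16 - 25 = -41)
S = 70 (S = (-5 - 5)*(-6 - 1) = -10*(-7) = 70)
S/(a + N(25)) = 70/(-41 - 53) = 70/(-94) = -1/94*70 = -35/47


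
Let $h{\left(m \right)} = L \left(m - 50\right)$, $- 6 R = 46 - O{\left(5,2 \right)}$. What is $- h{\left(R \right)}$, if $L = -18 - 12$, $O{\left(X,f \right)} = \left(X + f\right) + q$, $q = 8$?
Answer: $-1655$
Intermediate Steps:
$O{\left(X,f \right)} = 8 + X + f$ ($O{\left(X,f \right)} = \left(X + f\right) + 8 = 8 + X + f$)
$L = -30$ ($L = -18 - 12 = -30$)
$R = - \frac{31}{6}$ ($R = - \frac{46 - \left(8 + 5 + 2\right)}{6} = - \frac{46 - 15}{6} = \left(- \frac{1}{6}\right) 31 = - \frac{31}{6} \approx -5.1667$)
$h{\left(m \right)} = 1500 - 30 m$ ($h{\left(m \right)} = - 30 \left(m - 50\right) = - 30 \left(-50 + m\right) = 1500 - 30 m$)
$- h{\left(R \right)} = - (1500 - -155) = - (1500 + 155) = \left(-1\right) 1655 = -1655$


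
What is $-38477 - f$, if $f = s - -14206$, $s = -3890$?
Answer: $-48793$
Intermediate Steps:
$f = 10316$ ($f = -3890 - -14206 = -3890 + 14206 = 10316$)
$-38477 - f = -38477 - 10316 = -48793$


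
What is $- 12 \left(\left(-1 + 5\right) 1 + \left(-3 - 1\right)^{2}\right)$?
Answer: $-240$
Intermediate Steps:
$- 12 \left(\left(-1 + 5\right) 1 + \left(-3 - 1\right)^{2}\right) = - 12 \left(4 \cdot 1 + \left(-4\right)^{2}\right) = - 12 \left(4 + 16\right) = \left(-12\right) 20 = -240$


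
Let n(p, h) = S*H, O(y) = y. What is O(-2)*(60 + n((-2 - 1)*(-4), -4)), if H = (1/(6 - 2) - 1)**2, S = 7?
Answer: -1023/8 ≈ -127.88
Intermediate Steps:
H = 9/16 (H = (1/4 - 1)**2 = (-3/4)**2 = 9/16 ≈ 0.56250)
n(p, h) = 63/16 (n(p, h) = 7*(9/16) = 63/16)
O(-2)*(60 + n((-2 - 1)*(-4), -4)) = -2*(60 + 63/16) = -2*1023/16 = -1023/8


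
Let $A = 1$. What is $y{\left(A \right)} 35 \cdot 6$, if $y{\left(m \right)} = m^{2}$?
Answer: $210$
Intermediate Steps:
$y{\left(A \right)} 35 \cdot 6 = 1^{2} \cdot 35 \cdot 6 = 1 \cdot 35 \cdot 6 = 35 \cdot 6 = 210$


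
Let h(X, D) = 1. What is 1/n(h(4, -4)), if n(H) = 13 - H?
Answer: 1/12 ≈ 0.083333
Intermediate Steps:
1/n(h(4, -4)) = 1/(13 - 1*1) = 1/(13 - 1) = 1/12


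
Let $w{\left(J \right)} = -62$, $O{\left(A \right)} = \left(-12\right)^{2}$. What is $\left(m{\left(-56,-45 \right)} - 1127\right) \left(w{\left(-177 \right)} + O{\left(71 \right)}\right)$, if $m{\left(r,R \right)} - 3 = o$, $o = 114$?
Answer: $-82820$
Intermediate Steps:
$O{\left(A \right)} = 144$
$m{\left(r,R \right)} = 117$ ($m{\left(r,R \right)} = 3 + 114 = 117$)
$\left(m{\left(-56,-45 \right)} - 1127\right) \left(w{\left(-177 \right)} + O{\left(71 \right)}\right) = \left(117 - 1127\right) \left(-62 + 144\right) = \left(-1010\right) 82 = -82820$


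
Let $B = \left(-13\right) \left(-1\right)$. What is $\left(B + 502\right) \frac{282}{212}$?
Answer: $\frac{72615}{106} \approx 685.05$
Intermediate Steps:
$B = 13$
$\left(B + 502\right) \frac{282}{212} = \left(13 + 502\right) \frac{282}{212} = 515 \cdot 282 \cdot \frac{1}{212} = 515 \cdot \frac{141}{106} = \frac{72615}{106}$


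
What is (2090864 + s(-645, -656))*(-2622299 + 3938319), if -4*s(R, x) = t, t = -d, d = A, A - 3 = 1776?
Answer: 2752204141175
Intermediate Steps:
A = 1779 (A = 3 + 1776 = 1779)
d = 1779
t = -1779 (t = -1*1779 = -1779)
s(R, x) = 1779/4 (s(R, x) = -¼*(-1779) = 1779/4)
(2090864 + s(-645, -656))*(-2622299 + 3938319) = (2090864 + 1779/4)*(-2622299 + 3938319) = (8365235/4)*1316020 = 2752204141175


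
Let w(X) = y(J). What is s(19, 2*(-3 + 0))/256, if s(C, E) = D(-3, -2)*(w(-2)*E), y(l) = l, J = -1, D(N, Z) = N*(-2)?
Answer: 9/64 ≈ 0.14063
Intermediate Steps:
D(N, Z) = -2*N
w(X) = -1
s(C, E) = -6*E (s(C, E) = (-2*(-3))*(-E) = 6*(-E) = -6*E)
s(19, 2*(-3 + 0))/256 = -12*(-3 + 0)/256 = -12*(-3)*(1/256) = -6*(-6)*(1/256) = 36*(1/256) = 9/64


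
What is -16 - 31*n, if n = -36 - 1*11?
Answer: 1441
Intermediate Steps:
n = -47 (n = -36 - 11 = -47)
-16 - 31*n = -16 - 31*(-47) = -16 + 1457 = 1441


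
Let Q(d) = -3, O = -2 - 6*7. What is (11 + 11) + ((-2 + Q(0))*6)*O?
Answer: 1342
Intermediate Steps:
O = -44 (O = -2 - 42 = -44)
(11 + 11) + ((-2 + Q(0))*6)*O = (11 + 11) + ((-2 - 3)*6)*(-44) = 22 - 5*6*(-44) = 22 - 30*(-44) = 22 + 1320 = 1342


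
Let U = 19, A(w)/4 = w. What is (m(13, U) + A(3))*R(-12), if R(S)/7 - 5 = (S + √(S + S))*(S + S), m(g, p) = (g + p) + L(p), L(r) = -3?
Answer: 84091 - 13776*I*√6 ≈ 84091.0 - 33744.0*I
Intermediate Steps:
A(w) = 4*w
m(g, p) = -3 + g + p (m(g, p) = (g + p) - 3 = -3 + g + p)
R(S) = 35 + 14*S*(S + √2*√S) (R(S) = 35 + 7*((S + √(S + S))*(S + S)) = 35 + 7*((S + √(2*S))*(2*S)) = 35 + 7*((S + √2*√S)*(2*S)) = 35 + 7*(2*S*(S + √2*√S)) = 35 + 14*S*(S + √2*√S))
(m(13, U) + A(3))*R(-12) = ((-3 + 13 + 19) + 4*3)*(35 + 14*(-12)² + 14*√2*(-12)^(3/2)) = (29 + 12)*(35 + 14*144 + 14*√2*(-24*I*√3)) = 41*(35 + 2016 - 336*I*√6) = 41*(2051 - 336*I*√6) = 84091 - 13776*I*√6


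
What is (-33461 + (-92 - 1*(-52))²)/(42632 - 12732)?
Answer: -31861/29900 ≈ -1.0656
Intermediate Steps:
(-33461 + (-92 - 1*(-52))²)/(42632 - 12732) = (-33461 + (-92 + 52)²)/29900 = (-33461 + (-40)²)*(1/29900) = (-33461 + 1600)*(1/29900) = -31861*1/29900 = -31861/29900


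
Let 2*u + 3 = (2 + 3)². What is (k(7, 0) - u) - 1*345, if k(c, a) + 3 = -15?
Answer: -374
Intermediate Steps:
k(c, a) = -18 (k(c, a) = -3 - 15 = -18)
u = 11 (u = -3/2 + (2 + 3)²/2 = -3/2 + (½)*5² = -3/2 + (½)*25 = -3/2 + 25/2 = 11)
(k(7, 0) - u) - 1*345 = (-18 - 1*11) - 1*345 = (-18 - 11) - 345 = -29 - 345 = -374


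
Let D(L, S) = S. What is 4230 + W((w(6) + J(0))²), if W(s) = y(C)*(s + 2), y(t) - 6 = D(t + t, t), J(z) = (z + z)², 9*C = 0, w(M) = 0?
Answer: 4242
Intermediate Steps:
C = 0 (C = (⅑)*0 = 0)
J(z) = 4*z² (J(z) = (2*z)² = 4*z²)
y(t) = 6 + t
W(s) = 12 + 6*s (W(s) = (6 + 0)*(s + 2) = 6*(2 + s) = 12 + 6*s)
4230 + W((w(6) + J(0))²) = 4230 + (12 + 6*(0 + 4*0²)²) = 4230 + (12 + 6*(0 + 4*0)²) = 4230 + (12 + 6*(0 + 0)²) = 4230 + (12 + 6*0²) = 4230 + (12 + 6*0) = 4230 + (12 + 0) = 4230 + 12 = 4242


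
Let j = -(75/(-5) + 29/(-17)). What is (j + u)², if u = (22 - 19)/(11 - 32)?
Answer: 3884841/14161 ≈ 274.33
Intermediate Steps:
j = 284/17 (j = -(75*(-⅕) + 29*(-1/17)) = -(-15 - 29/17) = -1*(-284/17) = 284/17 ≈ 16.706)
u = -⅐ (u = 3/(-21) = 3*(-1/21) = -⅐ ≈ -0.14286)
(j + u)² = (284/17 - ⅐)² = (1971/119)² = 3884841/14161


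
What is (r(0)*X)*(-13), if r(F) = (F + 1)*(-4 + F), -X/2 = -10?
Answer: 1040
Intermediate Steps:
X = 20 (X = -2*(-10) = 20)
r(F) = (1 + F)*(-4 + F)
(r(0)*X)*(-13) = ((-4 + 0² - 3*0)*20)*(-13) = ((-4 + 0 + 0)*20)*(-13) = -4*20*(-13) = -80*(-13) = 1040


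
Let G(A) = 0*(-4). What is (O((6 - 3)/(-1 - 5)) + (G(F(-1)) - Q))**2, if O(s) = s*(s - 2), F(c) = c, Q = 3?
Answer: 49/16 ≈ 3.0625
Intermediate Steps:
O(s) = s*(-2 + s)
G(A) = 0
(O((6 - 3)/(-1 - 5)) + (G(F(-1)) - Q))**2 = (((6 - 3)/(-1 - 5))*(-2 + (6 - 3)/(-1 - 5)) + (0 - 1*3))**2 = ((3/(-6))*(-2 + 3/(-6)) + (0 - 3))**2 = ((3*(-1/6))*(-2 + 3*(-1/6)) - 3)**2 = (-(-2 - 1/2)/2 - 3)**2 = (-1/2*(-5/2) - 3)**2 = (5/4 - 3)**2 = (-7/4)**2 = 49/16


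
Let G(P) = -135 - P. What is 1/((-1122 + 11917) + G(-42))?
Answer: 1/10702 ≈ 9.3441e-5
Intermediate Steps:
1/((-1122 + 11917) + G(-42)) = 1/((-1122 + 11917) + (-135 - 1*(-42))) = 1/(10795 + (-135 + 42)) = 1/(10795 - 93) = 1/10702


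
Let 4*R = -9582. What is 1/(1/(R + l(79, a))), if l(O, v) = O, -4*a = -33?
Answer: -4633/2 ≈ -2316.5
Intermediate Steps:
a = 33/4 (a = -1/4*(-33) = 33/4 ≈ 8.2500)
R = -4791/2 (R = (1/4)*(-9582) = -4791/2 ≈ -2395.5)
1/(1/(R + l(79, a))) = 1/(1/(-4791/2 + 79)) = 1/(1/(-4633/2)) = 1/(-2/4633) = -4633/2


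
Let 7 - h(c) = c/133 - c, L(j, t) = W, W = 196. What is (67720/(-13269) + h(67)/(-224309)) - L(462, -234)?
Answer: -79608078395543/395855364093 ≈ -201.10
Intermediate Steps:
L(j, t) = 196
h(c) = 7 + 132*c/133 (h(c) = 7 - (c/133 - c) = 7 - (-132)*c/133 = 7 + 132*c/133)
(67720/(-13269) + h(67)/(-224309)) - L(462, -234) = (67720/(-13269) + (7 + (132/133)*67)/(-224309)) - 1*196 = (67720*(-1/13269) + (7 + 8844/133)*(-1/224309)) - 196 = (-67720/13269 + (9775/133)*(-1/224309)) - 196 = (-67720/13269 - 9775/29833097) - 196 = -2020427033315/395855364093 - 196 = -79608078395543/395855364093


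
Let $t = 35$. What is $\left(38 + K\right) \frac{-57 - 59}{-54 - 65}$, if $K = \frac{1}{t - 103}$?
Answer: $\frac{10701}{289} \approx 37.028$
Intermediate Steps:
$K = - \frac{1}{68}$ ($K = \frac{1}{35 - 103} = \frac{1}{-68} = - \frac{1}{68} \approx -0.014706$)
$\left(38 + K\right) \frac{-57 - 59}{-54 - 65} = \left(38 - \frac{1}{68}\right) \frac{-57 - 59}{-54 - 65} = \frac{2583 \left(- \frac{116}{-119}\right)}{68} = \frac{2583 \left(\left(-116\right) \left(- \frac{1}{119}\right)\right)}{68} = \frac{2583}{68} \cdot \frac{116}{119} = \frac{10701}{289}$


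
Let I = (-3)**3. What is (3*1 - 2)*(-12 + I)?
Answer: -39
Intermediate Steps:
I = -27
(3*1 - 2)*(-12 + I) = (3*1 - 2)*(-12 - 27) = (3 - 2)*(-39) = 1*(-39) = -39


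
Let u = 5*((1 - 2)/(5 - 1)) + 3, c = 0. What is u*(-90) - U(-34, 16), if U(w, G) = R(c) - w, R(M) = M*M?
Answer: -383/2 ≈ -191.50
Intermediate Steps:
R(M) = M²
U(w, G) = -w (U(w, G) = 0² - w = 0 - w = -w)
u = 7/4 (u = 5*(-1/4) + 3 = 5*(-1*¼) + 3 = 5*(-¼) + 3 = -5/4 + 3 = 7/4 ≈ 1.7500)
u*(-90) - U(-34, 16) = (7/4)*(-90) - (-1)*(-34) = -315/2 - 1*34 = -315/2 - 34 = -383/2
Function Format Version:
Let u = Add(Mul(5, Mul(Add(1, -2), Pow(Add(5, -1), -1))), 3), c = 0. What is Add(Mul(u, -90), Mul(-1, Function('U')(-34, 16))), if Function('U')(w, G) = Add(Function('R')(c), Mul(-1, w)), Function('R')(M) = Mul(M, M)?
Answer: Rational(-383, 2) ≈ -191.50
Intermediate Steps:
Function('R')(M) = Pow(M, 2)
Function('U')(w, G) = Mul(-1, w) (Function('U')(w, G) = Add(Pow(0, 2), Mul(-1, w)) = Add(0, Mul(-1, w)) = Mul(-1, w))
u = Rational(7, 4) (u = Add(Mul(5, Mul(-1, Pow(4, -1))), 3) = Add(Mul(5, Mul(-1, Rational(1, 4))), 3) = Add(Mul(5, Rational(-1, 4)), 3) = Add(Rational(-5, 4), 3) = Rational(7, 4) ≈ 1.7500)
Add(Mul(u, -90), Mul(-1, Function('U')(-34, 16))) = Add(Mul(Rational(7, 4), -90), Mul(-1, Mul(-1, -34))) = Add(Rational(-315, 2), Mul(-1, 34)) = Add(Rational(-315, 2), -34) = Rational(-383, 2)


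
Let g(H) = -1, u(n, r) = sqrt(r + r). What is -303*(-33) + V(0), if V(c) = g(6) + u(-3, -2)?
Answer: 9998 + 2*I ≈ 9998.0 + 2.0*I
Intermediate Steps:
u(n, r) = sqrt(2)*sqrt(r) (u(n, r) = sqrt(2*r) = sqrt(2)*sqrt(r))
V(c) = -1 + 2*I (V(c) = -1 + sqrt(2)*sqrt(-2) = -1 + sqrt(2)*(I*sqrt(2)) = -1 + 2*I)
-303*(-33) + V(0) = -303*(-33) + (-1 + 2*I) = 9999 + (-1 + 2*I) = 9998 + 2*I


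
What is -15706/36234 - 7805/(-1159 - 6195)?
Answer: 83652223/133232418 ≈ 0.62787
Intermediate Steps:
-15706/36234 - 7805/(-1159 - 6195) = -15706*1/36234 - 7805/(-7354) = -7853/18117 - 7805*(-1/7354) = -7853/18117 + 7805/7354 = 83652223/133232418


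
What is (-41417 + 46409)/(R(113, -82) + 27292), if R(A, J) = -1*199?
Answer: 1664/9031 ≈ 0.18425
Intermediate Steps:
R(A, J) = -199
(-41417 + 46409)/(R(113, -82) + 27292) = (-41417 + 46409)/(-199 + 27292) = 4992/27093 = 4992*(1/27093) = 1664/9031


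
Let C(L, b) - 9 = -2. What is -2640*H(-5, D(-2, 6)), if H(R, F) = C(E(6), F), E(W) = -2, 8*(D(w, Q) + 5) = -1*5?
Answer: -18480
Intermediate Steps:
D(w, Q) = -45/8 (D(w, Q) = -5 + (-1*5)/8 = -5 + (⅛)*(-5) = -5 - 5/8 = -45/8)
C(L, b) = 7 (C(L, b) = 9 - 2 = 7)
H(R, F) = 7
-2640*H(-5, D(-2, 6)) = -2640*7 = -18480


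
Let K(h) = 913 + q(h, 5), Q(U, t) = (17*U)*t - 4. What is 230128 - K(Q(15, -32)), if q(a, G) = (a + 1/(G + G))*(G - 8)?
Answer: 2047233/10 ≈ 2.0472e+5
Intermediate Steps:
q(a, G) = (-8 + G)*(a + 1/(2*G)) (q(a, G) = (a + 1/(2*G))*(-8 + G) = (-8 + G)*(a + 1/(2*G)))
Q(U, t) = -4 + 17*U*t (Q(U, t) = 17*U*t - 4 = -4 + 17*U*t)
K(h) = 9127/10 - 3*h (K(h) = 913 + (½ - 8*h - 4/5 + 5*h) = 913 + (½ - 8*h - 4*⅕ + 5*h) = 913 + (½ - 8*h - ⅘ + 5*h) = 913 + (-3/10 - 3*h) = 9127/10 - 3*h)
230128 - K(Q(15, -32)) = 230128 - (9127/10 - 3*(-4 + 17*15*(-32))) = 230128 - (9127/10 - 3*(-4 - 8160)) = 230128 - (9127/10 - 3*(-8164)) = 230128 - (9127/10 + 24492) = 230128 - 1*254047/10 = 230128 - 254047/10 = 2047233/10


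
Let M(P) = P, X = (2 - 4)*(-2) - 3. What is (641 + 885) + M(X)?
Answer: 1527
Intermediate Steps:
X = 1 (X = -2*(-2) - 3 = 4 - 3 = 1)
(641 + 885) + M(X) = (641 + 885) + 1 = 1526 + 1 = 1527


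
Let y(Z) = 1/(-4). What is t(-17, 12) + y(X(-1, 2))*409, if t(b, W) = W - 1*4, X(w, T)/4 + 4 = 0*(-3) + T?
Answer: -377/4 ≈ -94.250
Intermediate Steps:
X(w, T) = -16 + 4*T (X(w, T) = -16 + 4*(0*(-3) + T) = -16 + 4*(0 + T) = -16 + 4*T)
t(b, W) = -4 + W (t(b, W) = W - 4 = -4 + W)
y(Z) = -¼
t(-17, 12) + y(X(-1, 2))*409 = (-4 + 12) - ¼*409 = 8 - 409/4 = -377/4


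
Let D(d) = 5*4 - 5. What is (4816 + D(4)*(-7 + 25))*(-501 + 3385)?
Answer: 14668024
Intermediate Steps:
D(d) = 15 (D(d) = 20 - 5 = 15)
(4816 + D(4)*(-7 + 25))*(-501 + 3385) = (4816 + 15*(-7 + 25))*(-501 + 3385) = (4816 + 15*18)*2884 = (4816 + 270)*2884 = 5086*2884 = 14668024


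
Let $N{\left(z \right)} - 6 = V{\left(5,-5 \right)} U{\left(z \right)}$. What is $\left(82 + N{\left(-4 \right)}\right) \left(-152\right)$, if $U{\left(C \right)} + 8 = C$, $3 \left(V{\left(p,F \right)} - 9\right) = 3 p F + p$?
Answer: $-39520$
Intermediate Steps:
$V{\left(p,F \right)} = 9 + \frac{p}{3} + F p$ ($V{\left(p,F \right)} = 9 + \frac{3 p F + p}{3} = 9 + \frac{3 F p + p}{3} = 9 + \frac{p + 3 F p}{3} = 9 + \left(\frac{p}{3} + F p\right) = 9 + \frac{p}{3} + F p$)
$U{\left(C \right)} = -8 + C$
$N{\left(z \right)} = \frac{362}{3} - \frac{43 z}{3}$ ($N{\left(z \right)} = 6 + \left(9 + \frac{1}{3} \cdot 5 - 25\right) \left(-8 + z\right) = 6 + \left(9 + \frac{5}{3} - 25\right) \left(-8 + z\right) = 6 - \frac{43 \left(-8 + z\right)}{3} = 6 - \left(- \frac{344}{3} + \frac{43 z}{3}\right) = \frac{362}{3} - \frac{43 z}{3}$)
$\left(82 + N{\left(-4 \right)}\right) \left(-152\right) = \left(82 + \left(\frac{362}{3} - - \frac{172}{3}\right)\right) \left(-152\right) = \left(82 + \left(\frac{362}{3} + \frac{172}{3}\right)\right) \left(-152\right) = \left(82 + 178\right) \left(-152\right) = 260 \left(-152\right) = -39520$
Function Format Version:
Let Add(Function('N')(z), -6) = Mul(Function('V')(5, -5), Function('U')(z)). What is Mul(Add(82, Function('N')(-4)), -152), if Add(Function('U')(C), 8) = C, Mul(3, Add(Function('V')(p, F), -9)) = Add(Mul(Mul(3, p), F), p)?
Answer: -39520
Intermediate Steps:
Function('V')(p, F) = Add(9, Mul(Rational(1, 3), p), Mul(F, p)) (Function('V')(p, F) = Add(9, Mul(Rational(1, 3), Add(Mul(Mul(3, p), F), p))) = Add(9, Mul(Rational(1, 3), Add(Mul(3, F, p), p))) = Add(9, Mul(Rational(1, 3), Add(p, Mul(3, F, p)))) = Add(9, Add(Mul(Rational(1, 3), p), Mul(F, p))) = Add(9, Mul(Rational(1, 3), p), Mul(F, p)))
Function('U')(C) = Add(-8, C)
Function('N')(z) = Add(Rational(362, 3), Mul(Rational(-43, 3), z)) (Function('N')(z) = Add(6, Mul(Add(9, Mul(Rational(1, 3), 5), Mul(-5, 5)), Add(-8, z))) = Add(6, Mul(Add(9, Rational(5, 3), -25), Add(-8, z))) = Add(6, Mul(Rational(-43, 3), Add(-8, z))) = Add(6, Add(Rational(344, 3), Mul(Rational(-43, 3), z))) = Add(Rational(362, 3), Mul(Rational(-43, 3), z)))
Mul(Add(82, Function('N')(-4)), -152) = Mul(Add(82, Add(Rational(362, 3), Mul(Rational(-43, 3), -4))), -152) = Mul(Add(82, Add(Rational(362, 3), Rational(172, 3))), -152) = Mul(Add(82, 178), -152) = Mul(260, -152) = -39520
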